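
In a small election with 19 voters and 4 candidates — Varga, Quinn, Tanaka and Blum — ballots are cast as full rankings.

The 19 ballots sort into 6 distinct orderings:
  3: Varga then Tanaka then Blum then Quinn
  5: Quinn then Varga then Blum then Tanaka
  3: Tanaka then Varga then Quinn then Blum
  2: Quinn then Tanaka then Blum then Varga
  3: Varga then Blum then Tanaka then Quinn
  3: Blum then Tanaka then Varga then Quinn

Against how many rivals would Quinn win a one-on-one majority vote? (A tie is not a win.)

Quinn against each rival (19 voters):
Quinn vs Varga: 7 to 12, Varga.
Quinn vs Tanaka: Tanaka wins 12–7.
Quinn vs Blum: Quinn wins 10–9.
Quinn beats Blum; loses to Varga, Tanaka — 1 pairwise win.

1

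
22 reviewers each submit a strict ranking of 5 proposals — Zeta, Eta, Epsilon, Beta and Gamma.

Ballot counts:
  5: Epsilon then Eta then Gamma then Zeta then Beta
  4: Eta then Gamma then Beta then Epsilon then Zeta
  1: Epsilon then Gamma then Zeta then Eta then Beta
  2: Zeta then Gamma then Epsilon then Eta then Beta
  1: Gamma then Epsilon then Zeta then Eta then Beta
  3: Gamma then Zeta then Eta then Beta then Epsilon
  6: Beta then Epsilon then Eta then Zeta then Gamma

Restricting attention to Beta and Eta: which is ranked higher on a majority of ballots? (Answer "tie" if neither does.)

Ballots ranking Beta above Eta: 6.
Ballots ranking Eta above Beta: 22 − 6 = 16.
Eta wins the head-to-head 16–6.

Eta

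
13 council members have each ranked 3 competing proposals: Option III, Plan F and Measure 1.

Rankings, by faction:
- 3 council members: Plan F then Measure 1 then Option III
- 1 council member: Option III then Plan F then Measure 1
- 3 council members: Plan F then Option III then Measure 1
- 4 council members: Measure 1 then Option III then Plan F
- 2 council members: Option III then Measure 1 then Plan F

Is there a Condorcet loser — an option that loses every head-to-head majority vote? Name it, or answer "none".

none

Pairwise majorities:
Option III vs Plan F: Option III wins 7–6.
Option III vs Measure 1: Option III preferred on 1+3+2 = 6 ballots; Measure 1 wins 7–6.
Plan F vs Measure 1: Plan F wins 7–6.
Every option wins at least one matchup (Option III beats Plan F; Plan F beats Measure 1; Measure 1 beats Option III), so there is no Condorcet loser.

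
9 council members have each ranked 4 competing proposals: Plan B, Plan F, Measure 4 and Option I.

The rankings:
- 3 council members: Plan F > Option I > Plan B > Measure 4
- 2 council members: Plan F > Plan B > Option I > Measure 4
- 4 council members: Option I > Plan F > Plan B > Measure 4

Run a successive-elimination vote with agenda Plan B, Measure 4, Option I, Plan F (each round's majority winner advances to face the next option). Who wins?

Plan F

Round 1: Plan B vs Measure 4 — 9–0, Plan B advances.
Round 2: Plan B vs Option I — 2–7, Option I advances.
Round 3: Option I vs Plan F — 4–5, Plan F advances.
The agenda winner is Plan F.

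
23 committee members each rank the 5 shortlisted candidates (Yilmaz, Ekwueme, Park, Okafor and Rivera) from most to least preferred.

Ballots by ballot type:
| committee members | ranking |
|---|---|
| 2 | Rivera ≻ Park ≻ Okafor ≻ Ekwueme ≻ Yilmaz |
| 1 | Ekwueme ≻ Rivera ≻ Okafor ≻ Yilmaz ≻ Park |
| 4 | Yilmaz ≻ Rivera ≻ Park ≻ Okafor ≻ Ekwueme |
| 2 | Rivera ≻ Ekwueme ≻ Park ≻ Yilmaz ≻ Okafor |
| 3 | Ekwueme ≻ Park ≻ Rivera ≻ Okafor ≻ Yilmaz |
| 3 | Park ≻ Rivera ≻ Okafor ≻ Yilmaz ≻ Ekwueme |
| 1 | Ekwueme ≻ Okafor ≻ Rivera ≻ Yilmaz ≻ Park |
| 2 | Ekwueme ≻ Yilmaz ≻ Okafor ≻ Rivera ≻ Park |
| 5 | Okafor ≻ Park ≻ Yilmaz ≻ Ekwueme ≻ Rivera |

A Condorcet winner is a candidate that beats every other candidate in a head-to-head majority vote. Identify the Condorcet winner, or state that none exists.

none

Head-to-head results (23 committee members):
Yilmaz–Ekwueme: Yilmaz 12–11.
Yilmaz vs Park: 8 to 15, Park.
Yilmaz vs Okafor: Okafor, 15–8.
Yilmaz vs Rivera: Rivera wins 12–11.
Ekwueme–Park: Park 14–9.
Ekwueme vs Okafor: Okafor wins 14–9.
Ekwueme vs Rivera: Ekwueme wins 12–11.
Park vs Okafor: Park preferred on 2+4+2+3+3 = 14 ballots; Park wins 14–9.
Park vs Rivera: 3+3+5 = 11 for Park, 12 for Rivera — Rivera by 12–11.
Okafor vs Rivera: Rivera wins 15–8.
Every candidate loses at least once (Yilmaz loses to Park; Ekwueme loses to Yilmaz; Park loses to Rivera; Okafor loses to Park; Rivera loses to Ekwueme). The majority relation contains the cycle Yilmaz → Ekwueme → Rivera → Yilmaz, so there is no Condorcet winner.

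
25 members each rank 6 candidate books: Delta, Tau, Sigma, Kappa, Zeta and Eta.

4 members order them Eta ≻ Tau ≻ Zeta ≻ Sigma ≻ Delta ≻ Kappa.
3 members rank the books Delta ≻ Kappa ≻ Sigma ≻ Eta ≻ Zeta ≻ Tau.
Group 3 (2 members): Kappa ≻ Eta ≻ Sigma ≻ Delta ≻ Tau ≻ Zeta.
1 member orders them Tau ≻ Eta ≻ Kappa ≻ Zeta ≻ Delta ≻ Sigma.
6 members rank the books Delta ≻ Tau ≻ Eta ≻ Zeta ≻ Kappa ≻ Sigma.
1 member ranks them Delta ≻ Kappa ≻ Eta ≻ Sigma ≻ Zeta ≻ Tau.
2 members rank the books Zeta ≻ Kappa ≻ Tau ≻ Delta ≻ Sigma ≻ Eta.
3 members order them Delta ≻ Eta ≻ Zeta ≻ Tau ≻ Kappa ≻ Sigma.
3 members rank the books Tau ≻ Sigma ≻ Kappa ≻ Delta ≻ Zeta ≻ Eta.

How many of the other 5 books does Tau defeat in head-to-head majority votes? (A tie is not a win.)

Tau against each rival (25 members):
Tau vs Delta: Delta wins 15–10.
Tau vs Sigma: 19 to 6, Tau.
Tau vs Kappa: Tau is ranked higher on 4+1+6+3+3 = 17 ballots, Kappa on 8. Tau wins 17–8.
Tau–Zeta: Tau 16–9.
Tau vs Eta: Eta wins 13–12.
Tau beats Sigma, Kappa, Zeta; loses to Delta, Eta — 3 pairwise wins.

3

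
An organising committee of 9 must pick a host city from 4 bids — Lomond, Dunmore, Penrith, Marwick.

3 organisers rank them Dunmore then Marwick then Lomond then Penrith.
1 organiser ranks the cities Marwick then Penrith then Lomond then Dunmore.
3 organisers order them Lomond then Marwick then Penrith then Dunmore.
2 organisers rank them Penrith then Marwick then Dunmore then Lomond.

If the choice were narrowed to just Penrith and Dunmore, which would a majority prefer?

Ballots ranking Penrith above Dunmore: 1 + 3 + 2 = 6.
Ballots ranking Dunmore above Penrith: 9 − 6 = 3.
Penrith wins the head-to-head 6–3.

Penrith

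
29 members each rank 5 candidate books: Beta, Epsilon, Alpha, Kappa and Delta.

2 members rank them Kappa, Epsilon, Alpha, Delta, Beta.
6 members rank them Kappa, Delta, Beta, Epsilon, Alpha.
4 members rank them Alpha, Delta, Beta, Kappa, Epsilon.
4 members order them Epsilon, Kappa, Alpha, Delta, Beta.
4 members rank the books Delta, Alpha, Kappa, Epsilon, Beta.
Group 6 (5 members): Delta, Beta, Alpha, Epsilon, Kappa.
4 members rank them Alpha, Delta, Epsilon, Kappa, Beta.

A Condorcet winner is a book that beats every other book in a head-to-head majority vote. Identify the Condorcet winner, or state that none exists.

Delta

Head-to-head results (29 members):
Beta vs Epsilon: Beta, 15–14.
Beta–Alpha: Alpha 18–11.
Beta vs Kappa: Kappa, 20–9.
Beta vs Delta: Delta, 29–0.
Epsilon vs Alpha: Alpha wins 17–12.
Epsilon vs Kappa: Kappa wins 16–13.
Epsilon vs Delta: Delta wins 23–6.
Alpha–Kappa: Alpha 17–12.
Alpha–Delta: Delta 15–14.
Kappa vs Delta: Delta, 17–12.
Delta defeats every rival head-to-head and is the Condorcet winner.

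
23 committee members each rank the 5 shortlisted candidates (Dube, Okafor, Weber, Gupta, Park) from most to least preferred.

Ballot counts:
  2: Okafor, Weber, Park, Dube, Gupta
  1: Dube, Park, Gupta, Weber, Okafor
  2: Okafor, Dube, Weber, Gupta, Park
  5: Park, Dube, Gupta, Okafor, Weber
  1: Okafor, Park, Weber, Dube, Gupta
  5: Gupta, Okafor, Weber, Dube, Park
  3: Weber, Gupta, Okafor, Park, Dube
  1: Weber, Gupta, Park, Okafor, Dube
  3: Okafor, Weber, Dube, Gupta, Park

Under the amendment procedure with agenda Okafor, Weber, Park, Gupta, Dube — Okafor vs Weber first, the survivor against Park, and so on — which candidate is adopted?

Dube

Round 1: Okafor vs Weber — 18–5, Okafor advances.
Round 2: Okafor vs Park — 16–7, Okafor advances.
Round 3: Okafor vs Gupta — 8–15, Gupta advances.
Round 4: Gupta vs Dube — 9–14, Dube advances.
Dube survives the agenda.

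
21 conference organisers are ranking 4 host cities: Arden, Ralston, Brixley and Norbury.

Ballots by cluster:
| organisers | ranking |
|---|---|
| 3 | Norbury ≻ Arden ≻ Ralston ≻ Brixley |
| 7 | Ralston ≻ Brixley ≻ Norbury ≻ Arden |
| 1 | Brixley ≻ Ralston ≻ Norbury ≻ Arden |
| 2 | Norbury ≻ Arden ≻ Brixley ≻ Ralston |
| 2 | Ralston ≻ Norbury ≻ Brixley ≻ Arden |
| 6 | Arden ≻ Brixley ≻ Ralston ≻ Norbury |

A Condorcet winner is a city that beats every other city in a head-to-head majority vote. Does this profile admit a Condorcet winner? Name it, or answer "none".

Pairwise majorities:
Arden vs Ralston: Arden, 11–10.
Arden vs Brixley: Arden wins 11–10.
Arden vs Norbury: Norbury wins 15–6.
Ralston vs Brixley: Ralston wins 12–9.
Ralston–Norbury: Ralston 16–5.
Brixley–Norbury: Brixley 14–7.
Every city loses at least once (Arden loses to Norbury; Ralston loses to Arden; Brixley loses to Arden; Norbury loses to Ralston). The majority relation contains the cycle Arden beats Ralston beats Norbury beats Arden, so there is no Condorcet winner.

none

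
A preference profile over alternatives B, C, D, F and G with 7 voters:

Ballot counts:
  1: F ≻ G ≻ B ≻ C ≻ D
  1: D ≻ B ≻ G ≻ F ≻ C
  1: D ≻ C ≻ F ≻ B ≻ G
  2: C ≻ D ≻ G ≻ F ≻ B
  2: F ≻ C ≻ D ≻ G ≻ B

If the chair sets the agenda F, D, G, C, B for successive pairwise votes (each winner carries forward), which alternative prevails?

C

Round 1: F vs D — 3–4, D advances.
Round 2: D vs G — 6–1, D advances.
Round 3: D vs C — 2–5, C advances.
Round 4: C vs B — 5–2, C advances.
C survives the agenda.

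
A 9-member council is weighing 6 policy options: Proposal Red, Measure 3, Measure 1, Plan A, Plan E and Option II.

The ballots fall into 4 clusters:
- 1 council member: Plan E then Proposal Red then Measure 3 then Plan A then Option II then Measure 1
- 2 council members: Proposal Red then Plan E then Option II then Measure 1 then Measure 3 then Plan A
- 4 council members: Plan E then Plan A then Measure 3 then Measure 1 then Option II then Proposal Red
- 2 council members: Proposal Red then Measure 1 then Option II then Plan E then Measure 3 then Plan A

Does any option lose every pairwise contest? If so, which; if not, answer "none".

Option II

Head-to-head results (9 council members):
Proposal Red vs Measure 3: 5 to 4, Proposal Red.
Proposal Red vs Measure 1: Proposal Red is ranked higher on 1+2+2 = 5 ballots, Measure 1 on 4. Proposal Red wins 5–4.
Proposal Red vs Plan A: 5 to 4, Proposal Red.
Proposal Red vs Plan E: Proposal Red is ranked higher on 2+2 = 4 ballots, Plan E on 5. Plan E wins 5–4.
Proposal Red vs Option II: 5 to 4, Proposal Red.
Measure 3 vs Measure 1: Measure 3, 5–4.
Measure 3 vs Plan A: Measure 3 is ranked higher on 1+2+2 = 5 ballots, Plan A on 4. Measure 3 wins 5–4.
Measure 3 vs Plan E: Measure 3 preferred on 0 ballots; Plan E wins 9–0.
Measure 3 vs Option II: Measure 3 wins 5–4.
Measure 1 vs Plan A: Measure 1 is ranked higher on 2+2 = 4 ballots, Plan A on 5. Plan A wins 5–4.
Measure 1 vs Plan E: 2 for Measure 1, 7 for Plan E — Plan E by 7–2.
Measure 1 vs Option II: 4+2 = 6 for Measure 1, 3 for Option II — Measure 1 by 6–3.
Plan A vs Plan E: 0 to 9, Plan E.
Plan A vs Option II: Plan A wins 5–4.
Plan E–Option II: Plan E 7–2.
Option II loses to every other option — it is the Condorcet loser.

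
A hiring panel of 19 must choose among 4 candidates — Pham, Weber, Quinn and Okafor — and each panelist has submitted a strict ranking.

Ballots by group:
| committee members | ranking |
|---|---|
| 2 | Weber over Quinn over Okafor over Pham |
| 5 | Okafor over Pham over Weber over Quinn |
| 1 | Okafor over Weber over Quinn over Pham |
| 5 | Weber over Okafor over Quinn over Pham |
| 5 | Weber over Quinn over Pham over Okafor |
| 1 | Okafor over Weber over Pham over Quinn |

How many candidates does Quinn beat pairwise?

1

Quinn against each rival (19 committee members):
Quinn vs Pham: 13 to 6, Quinn.
Quinn vs Weber: Quinn preferred on 0 ballots; Weber wins 19–0.
Quinn vs Okafor: Okafor, 12–7.
Quinn beats Pham; loses to Weber, Okafor — 1 pairwise win.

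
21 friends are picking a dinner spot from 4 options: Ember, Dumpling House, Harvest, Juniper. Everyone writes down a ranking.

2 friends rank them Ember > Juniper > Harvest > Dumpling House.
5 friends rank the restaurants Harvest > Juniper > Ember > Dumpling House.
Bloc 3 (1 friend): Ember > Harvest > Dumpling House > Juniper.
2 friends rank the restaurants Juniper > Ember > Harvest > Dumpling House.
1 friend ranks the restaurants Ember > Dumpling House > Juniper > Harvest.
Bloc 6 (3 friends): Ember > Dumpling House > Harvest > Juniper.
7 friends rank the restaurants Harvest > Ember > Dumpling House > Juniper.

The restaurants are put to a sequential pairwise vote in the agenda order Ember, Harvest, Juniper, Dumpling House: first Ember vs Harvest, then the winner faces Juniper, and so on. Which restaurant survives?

Harvest

Round 1: Ember vs Harvest — 9–12, Harvest advances.
Round 2: Harvest vs Juniper — 16–5, Harvest advances.
Round 3: Harvest vs Dumpling House — 17–4, Harvest advances.
Harvest survives the agenda.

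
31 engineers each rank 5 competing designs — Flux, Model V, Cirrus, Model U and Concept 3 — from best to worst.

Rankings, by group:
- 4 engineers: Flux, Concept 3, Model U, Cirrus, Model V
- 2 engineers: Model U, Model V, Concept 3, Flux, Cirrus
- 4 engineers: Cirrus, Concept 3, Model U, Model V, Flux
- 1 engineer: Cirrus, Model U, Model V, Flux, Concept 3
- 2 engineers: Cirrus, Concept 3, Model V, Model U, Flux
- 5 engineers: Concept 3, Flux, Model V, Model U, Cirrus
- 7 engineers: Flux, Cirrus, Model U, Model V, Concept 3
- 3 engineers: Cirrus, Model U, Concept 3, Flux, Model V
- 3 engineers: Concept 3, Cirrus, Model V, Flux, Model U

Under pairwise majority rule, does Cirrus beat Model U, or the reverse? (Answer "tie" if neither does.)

Cirrus

Ballots ranking Cirrus above Model U: 4 + 1 + 2 + 7 + 3 + 3 = 20.
Ballots ranking Model U above Cirrus: 31 − 20 = 11.
Cirrus wins the head-to-head 20–11.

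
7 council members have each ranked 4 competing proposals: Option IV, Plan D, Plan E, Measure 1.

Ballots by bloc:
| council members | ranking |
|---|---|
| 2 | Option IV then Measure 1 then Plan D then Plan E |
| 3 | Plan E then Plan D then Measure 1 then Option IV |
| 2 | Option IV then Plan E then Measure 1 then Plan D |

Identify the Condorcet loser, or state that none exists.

Pairwise majorities:
Option IV vs Plan D: Option IV, 4–3.
Option IV vs Plan E: Option IV is ranked higher on 2+2 = 4 ballots, Plan E on 3. Option IV wins 4–3.
Option IV vs Measure 1: 4 to 3, Option IV.
Plan D vs Plan E: 2 to 5, Plan E.
Plan D vs Measure 1: Measure 1, 4–3.
Plan E–Measure 1: Plan E 5–2.
Plan D loses to every other option — it is the Condorcet loser.

Plan D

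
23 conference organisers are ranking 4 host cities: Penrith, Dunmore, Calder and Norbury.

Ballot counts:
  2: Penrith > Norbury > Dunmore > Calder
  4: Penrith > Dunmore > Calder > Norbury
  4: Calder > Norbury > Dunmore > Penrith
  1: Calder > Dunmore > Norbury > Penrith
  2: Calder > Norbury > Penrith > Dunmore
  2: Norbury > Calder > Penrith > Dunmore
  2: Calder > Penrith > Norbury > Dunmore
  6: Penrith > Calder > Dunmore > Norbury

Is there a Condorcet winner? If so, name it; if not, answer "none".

Pairwise majorities:
Penrith vs Dunmore: Penrith wins 18–5.
Penrith vs Calder: Penrith, 12–11.
Penrith vs Norbury: Penrith wins 14–9.
Dunmore–Calder: Calder 17–6.
Dunmore–Norbury: Norbury 12–11.
Calder–Norbury: Calder 19–4.
Penrith beats each of Dunmore, Calder, Norbury — Penrith is the Condorcet winner.

Penrith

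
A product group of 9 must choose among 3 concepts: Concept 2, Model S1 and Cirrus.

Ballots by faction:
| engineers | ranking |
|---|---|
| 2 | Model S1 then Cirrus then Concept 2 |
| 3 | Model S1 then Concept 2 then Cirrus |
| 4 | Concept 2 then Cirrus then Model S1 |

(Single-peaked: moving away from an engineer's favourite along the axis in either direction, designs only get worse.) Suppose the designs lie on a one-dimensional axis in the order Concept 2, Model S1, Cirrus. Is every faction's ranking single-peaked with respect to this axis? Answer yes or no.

no

Axis positions: Concept 2=1, Model S1=2, Cirrus=3.
Faction 1 (peak Model S1 at position 2): ranking walks positions 2-3-1, expanding outward from the peak — single-peaked.
Faction 2 (peak Model S1 at position 2): ranking walks positions 2-1-3, expanding outward from the peak — single-peaked.
Faction 3: ranking walks positions 1-3-2; Cirrus is ranked above Model S1 even though Model S1 lies between Cirrus and the peak Concept 2 on the axis — preferences dip and rise again. Not single-peaked.
Faction 3 violates single-peakedness, so the profile is not single-peaked on this axis.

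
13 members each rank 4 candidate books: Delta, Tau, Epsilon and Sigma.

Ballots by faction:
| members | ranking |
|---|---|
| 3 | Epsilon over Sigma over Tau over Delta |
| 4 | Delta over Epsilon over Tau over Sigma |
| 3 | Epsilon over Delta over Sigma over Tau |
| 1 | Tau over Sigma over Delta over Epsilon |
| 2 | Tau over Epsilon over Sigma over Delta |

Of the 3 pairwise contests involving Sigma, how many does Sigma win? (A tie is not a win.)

Sigma against each rival (13 members):
Sigma–Delta: Delta 7–6.
Sigma vs Tau: Tau, 7–6.
Sigma vs Epsilon: Epsilon wins 12–1.
Sigma beats no one; loses to Delta, Tau, Epsilon — 0 pairwise wins.

0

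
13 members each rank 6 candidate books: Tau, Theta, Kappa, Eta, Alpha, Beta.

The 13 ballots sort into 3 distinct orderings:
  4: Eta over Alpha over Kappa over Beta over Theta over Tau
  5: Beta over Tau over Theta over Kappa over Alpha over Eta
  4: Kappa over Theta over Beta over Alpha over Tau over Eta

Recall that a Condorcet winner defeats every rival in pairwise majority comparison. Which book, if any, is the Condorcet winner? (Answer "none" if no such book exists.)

Kappa

Check each pair by majority over 13 ballots:
Tau vs Theta: 5 to 8, Theta.
Tau vs Kappa: 5 for Tau, 8 for Kappa — Kappa by 8–5.
Tau vs Eta: 9 to 4, Tau.
Tau vs Alpha: Tau is ranked higher on 5 ballots, Alpha on 8. Alpha wins 8–5.
Tau vs Beta: 0 for Tau, 13 for Beta — Beta by 13–0.
Theta vs Kappa: Theta preferred on 5 ballots; Kappa wins 8–5.
Theta vs Eta: 5+4 = 9 for Theta, 4 for Eta — Theta by 9–4.
Theta vs Alpha: 9 to 4, Theta.
Theta vs Beta: 4 to 9, Beta.
Kappa vs Eta: Kappa is ranked higher on 5+4 = 9 ballots, Eta on 4. Kappa wins 9–4.
Kappa vs Alpha: Kappa preferred on 5+4 = 9 ballots; Kappa wins 9–4.
Kappa vs Beta: Kappa is ranked higher on 4+4 = 8 ballots, Beta on 5. Kappa wins 8–5.
Eta vs Alpha: Eta preferred on 4 ballots; Alpha wins 9–4.
Eta vs Beta: Eta preferred on 4 ballots; Beta wins 9–4.
Alpha vs Beta: 4 to 9, Beta.
Kappa wins every pairwise contest, so Kappa is the Condorcet winner.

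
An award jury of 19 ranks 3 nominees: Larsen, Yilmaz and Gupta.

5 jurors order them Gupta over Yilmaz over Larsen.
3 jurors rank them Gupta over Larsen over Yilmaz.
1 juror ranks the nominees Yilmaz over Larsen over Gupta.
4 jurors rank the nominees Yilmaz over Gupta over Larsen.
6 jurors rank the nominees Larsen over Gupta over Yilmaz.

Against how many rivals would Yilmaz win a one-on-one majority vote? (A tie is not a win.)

Yilmaz against each rival (19 jurors):
Yilmaz vs Larsen: 10 to 9, Yilmaz.
Yilmaz vs Gupta: 5 to 14, Gupta.
Yilmaz beats Larsen; loses to Gupta — 1 pairwise win.

1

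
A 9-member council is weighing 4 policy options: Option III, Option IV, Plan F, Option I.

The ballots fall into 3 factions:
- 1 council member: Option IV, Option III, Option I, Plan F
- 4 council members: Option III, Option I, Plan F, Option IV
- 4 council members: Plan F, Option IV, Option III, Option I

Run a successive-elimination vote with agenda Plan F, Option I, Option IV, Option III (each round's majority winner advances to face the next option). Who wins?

Option IV

Round 1: Plan F vs Option I — 4–5, Option I advances.
Round 2: Option I vs Option IV — 4–5, Option IV advances.
Round 3: Option IV vs Option III — 5–4, Option IV advances.
Option IV survives the agenda.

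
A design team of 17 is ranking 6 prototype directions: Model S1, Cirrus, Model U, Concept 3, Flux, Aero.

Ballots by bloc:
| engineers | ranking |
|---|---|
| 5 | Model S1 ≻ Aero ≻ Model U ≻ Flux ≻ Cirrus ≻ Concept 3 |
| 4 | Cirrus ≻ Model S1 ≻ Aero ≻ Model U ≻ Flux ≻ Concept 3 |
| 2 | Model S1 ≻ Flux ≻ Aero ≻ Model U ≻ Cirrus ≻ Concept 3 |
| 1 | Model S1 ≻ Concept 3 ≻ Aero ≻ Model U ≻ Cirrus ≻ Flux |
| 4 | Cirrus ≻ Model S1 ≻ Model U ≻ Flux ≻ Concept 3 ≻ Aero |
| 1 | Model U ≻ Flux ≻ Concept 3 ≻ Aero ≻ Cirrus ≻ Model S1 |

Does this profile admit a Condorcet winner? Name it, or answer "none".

none

Pairwise majorities:
Model S1–Cirrus: Cirrus 9–8.
Model S1 vs Model U: Model S1 wins 16–1.
Model S1 vs Concept 3: Model S1 wins 16–1.
Model S1 vs Flux: Model S1 wins 16–1.
Model S1–Aero: Model S1 16–1.
Cirrus vs Model U: Model U wins 9–8.
Cirrus–Concept 3: Cirrus 15–2.
Cirrus vs Flux: Cirrus wins 9–8.
Cirrus vs Aero: Aero, 9–8.
Model U–Concept 3: Model U 16–1.
Model U vs Flux: Model U wins 15–2.
Model U vs Aero: Aero wins 12–5.
Concept 3–Flux: Flux 16–1.
Concept 3 vs Aero: Aero, 11–6.
Flux vs Aero: Aero wins 10–7.
Every design loses at least once (Model S1 loses to Cirrus; Cirrus loses to Model U; Model U loses to Model S1; Concept 3 loses to Model S1; Flux loses to Model S1; Aero loses to Model S1). The majority relation contains the cycle Model S1 beats Model U beats Cirrus beats Model S1, so there is no Condorcet winner.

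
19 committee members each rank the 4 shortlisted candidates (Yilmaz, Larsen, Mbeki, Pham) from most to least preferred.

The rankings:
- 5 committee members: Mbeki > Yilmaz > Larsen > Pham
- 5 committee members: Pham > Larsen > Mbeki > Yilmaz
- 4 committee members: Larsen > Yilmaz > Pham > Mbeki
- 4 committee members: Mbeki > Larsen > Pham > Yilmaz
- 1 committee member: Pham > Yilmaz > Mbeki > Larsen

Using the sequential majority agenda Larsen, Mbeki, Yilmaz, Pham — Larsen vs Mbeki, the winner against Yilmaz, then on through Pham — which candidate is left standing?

Pham

Round 1: Larsen vs Mbeki — 9–10, Mbeki advances.
Round 2: Mbeki vs Yilmaz — 14–5, Mbeki advances.
Round 3: Mbeki vs Pham — 9–10, Pham advances.
Pham survives the agenda.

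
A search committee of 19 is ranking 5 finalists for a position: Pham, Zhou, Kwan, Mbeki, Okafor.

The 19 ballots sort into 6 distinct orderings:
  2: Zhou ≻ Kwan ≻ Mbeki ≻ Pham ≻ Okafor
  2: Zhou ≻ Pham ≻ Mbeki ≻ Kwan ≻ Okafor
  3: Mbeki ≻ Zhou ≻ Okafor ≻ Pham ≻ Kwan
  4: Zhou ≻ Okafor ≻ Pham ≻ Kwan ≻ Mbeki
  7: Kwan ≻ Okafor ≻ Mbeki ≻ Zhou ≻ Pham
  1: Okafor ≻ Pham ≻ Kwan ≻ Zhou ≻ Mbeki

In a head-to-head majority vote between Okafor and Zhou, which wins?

Zhou

Ballots ranking Okafor above Zhou: 7 + 1 = 8.
Ballots ranking Zhou above Okafor: 19 − 8 = 11.
Zhou wins the head-to-head 11–8.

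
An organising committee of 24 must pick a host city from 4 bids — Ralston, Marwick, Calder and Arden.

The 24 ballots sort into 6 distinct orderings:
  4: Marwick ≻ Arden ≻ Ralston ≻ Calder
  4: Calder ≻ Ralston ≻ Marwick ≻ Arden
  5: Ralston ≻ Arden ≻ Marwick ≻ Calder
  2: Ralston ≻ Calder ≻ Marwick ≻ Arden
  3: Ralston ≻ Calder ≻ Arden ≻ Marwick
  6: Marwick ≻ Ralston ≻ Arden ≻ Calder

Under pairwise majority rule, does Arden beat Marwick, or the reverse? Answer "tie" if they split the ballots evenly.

Ballots ranking Arden above Marwick: 5 + 3 = 8.
Ballots ranking Marwick above Arden: 24 − 8 = 16.
Marwick wins the head-to-head 16–8.

Marwick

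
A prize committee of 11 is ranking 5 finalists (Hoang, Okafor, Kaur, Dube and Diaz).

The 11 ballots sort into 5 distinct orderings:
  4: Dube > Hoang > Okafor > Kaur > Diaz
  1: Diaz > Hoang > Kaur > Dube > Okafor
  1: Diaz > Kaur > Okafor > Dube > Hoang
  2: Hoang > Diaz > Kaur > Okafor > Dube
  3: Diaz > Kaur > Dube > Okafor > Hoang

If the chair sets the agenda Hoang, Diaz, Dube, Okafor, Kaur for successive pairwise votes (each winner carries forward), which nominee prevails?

Kaur

Round 1: Hoang vs Diaz — 6–5, Hoang advances.
Round 2: Hoang vs Dube — 3–8, Dube advances.
Round 3: Dube vs Okafor — 8–3, Dube advances.
Round 4: Dube vs Kaur — 4–7, Kaur advances.
The agenda winner is Kaur.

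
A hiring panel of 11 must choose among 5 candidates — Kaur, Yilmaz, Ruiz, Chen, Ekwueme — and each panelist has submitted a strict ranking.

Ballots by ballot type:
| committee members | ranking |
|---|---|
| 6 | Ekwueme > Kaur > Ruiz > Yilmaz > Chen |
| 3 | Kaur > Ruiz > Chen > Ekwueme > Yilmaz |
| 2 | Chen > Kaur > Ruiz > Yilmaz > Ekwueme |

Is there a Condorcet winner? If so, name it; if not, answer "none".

Pairwise majorities:
Kaur–Yilmaz: Kaur 11–0.
Kaur vs Ruiz: Kaur, 11–0.
Kaur–Chen: Kaur 9–2.
Kaur vs Ekwueme: Kaur is ranked higher on 3+2 = 5 ballots, Ekwueme on 6. Ekwueme wins 6–5.
Yilmaz vs Ruiz: 0 to 11, Ruiz.
Yilmaz vs Chen: 6 to 5, Yilmaz.
Yilmaz vs Ekwueme: Ekwueme, 9–2.
Ruiz vs Chen: Ruiz, 9–2.
Ruiz vs Ekwueme: Ruiz is ranked higher on 3+2 = 5 ballots, Ekwueme on 6. Ekwueme wins 6–5.
Chen vs Ekwueme: Ekwueme wins 6–5.
Only Ekwueme has no losses; Ekwueme is the Condorcet winner.

Ekwueme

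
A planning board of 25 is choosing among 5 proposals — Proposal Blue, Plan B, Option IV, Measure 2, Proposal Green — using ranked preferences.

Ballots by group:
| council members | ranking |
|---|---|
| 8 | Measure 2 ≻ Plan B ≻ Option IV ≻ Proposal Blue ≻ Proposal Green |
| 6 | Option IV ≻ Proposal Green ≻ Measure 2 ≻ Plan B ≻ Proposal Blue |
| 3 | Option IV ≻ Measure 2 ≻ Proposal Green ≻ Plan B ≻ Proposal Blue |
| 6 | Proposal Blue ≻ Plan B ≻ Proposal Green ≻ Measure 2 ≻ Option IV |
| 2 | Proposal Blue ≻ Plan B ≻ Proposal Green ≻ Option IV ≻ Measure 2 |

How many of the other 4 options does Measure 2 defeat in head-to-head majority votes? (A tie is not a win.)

3

Measure 2 against each rival (25 council members):
Measure 2–Proposal Blue: Measure 2 17–8.
Measure 2 vs Plan B: Measure 2 wins 17–8.
Measure 2 vs Option IV: Measure 2, 14–11.
Measure 2–Proposal Green: Proposal Green 14–11.
Measure 2 beats Proposal Blue, Plan B, Option IV; loses to Proposal Green — 3 pairwise wins.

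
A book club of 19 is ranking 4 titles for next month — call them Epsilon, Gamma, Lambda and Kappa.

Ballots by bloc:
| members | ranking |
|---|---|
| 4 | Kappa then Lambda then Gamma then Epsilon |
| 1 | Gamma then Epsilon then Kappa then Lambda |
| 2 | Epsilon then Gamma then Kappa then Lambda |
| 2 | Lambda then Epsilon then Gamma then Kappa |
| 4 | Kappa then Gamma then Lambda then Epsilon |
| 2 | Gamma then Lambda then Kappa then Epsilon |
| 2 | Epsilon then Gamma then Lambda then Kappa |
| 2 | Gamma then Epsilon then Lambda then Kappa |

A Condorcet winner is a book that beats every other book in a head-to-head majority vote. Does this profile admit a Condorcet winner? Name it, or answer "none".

Gamma

Head-to-head results (19 members):
Epsilon vs Gamma: 2+2+2 = 6 for Epsilon, 13 for Gamma — Gamma by 13–6.
Epsilon vs Lambda: 1+2+2+2 = 7 for Epsilon, 12 for Lambda — Lambda by 12–7.
Epsilon vs Kappa: Epsilon is ranked higher on 1+2+2+2+2 = 9 ballots, Kappa on 10. Kappa wins 10–9.
Gamma vs Lambda: Gamma is ranked higher on 1+2+4+2+2+2 = 13 ballots, Lambda on 6. Gamma wins 13–6.
Gamma vs Kappa: 1+2+2+2+2+2 = 11 for Gamma, 8 for Kappa — Gamma by 11–8.
Lambda vs Kappa: 2+2+2+2 = 8 for Lambda, 11 for Kappa — Kappa by 11–8.
Gamma wins every pairwise contest, so Gamma is the Condorcet winner.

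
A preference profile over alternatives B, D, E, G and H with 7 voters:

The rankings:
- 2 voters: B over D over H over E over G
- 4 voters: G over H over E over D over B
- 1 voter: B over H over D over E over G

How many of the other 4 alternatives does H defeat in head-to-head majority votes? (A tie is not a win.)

3

H against each rival (7 voters):
H vs B: 4 to 3, H.
H vs D: H, 5–2.
H–E: H 7–0.
H vs G: 3 to 4, G.
H beats B, D, E; loses to G — 3 pairwise wins.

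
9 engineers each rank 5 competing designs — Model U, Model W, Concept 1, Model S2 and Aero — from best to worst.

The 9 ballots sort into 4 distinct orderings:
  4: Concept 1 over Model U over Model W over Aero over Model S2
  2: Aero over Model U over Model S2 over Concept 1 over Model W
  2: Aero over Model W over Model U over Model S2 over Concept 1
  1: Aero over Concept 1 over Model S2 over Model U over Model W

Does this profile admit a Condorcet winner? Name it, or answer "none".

Aero

Check each pair by majority over 9 ballots:
Model U vs Model W: Model U is ranked higher on 4+2+1 = 7 ballots, Model W on 2. Model U wins 7–2.
Model U vs Concept 1: Model U preferred on 2+2 = 4 ballots; Concept 1 wins 5–4.
Model U vs Model S2: Model U preferred on 4+2+2 = 8 ballots; Model U wins 8–1.
Model U vs Aero: Model U preferred on 4 ballots; Aero wins 5–4.
Model W vs Concept 1: 2 for Model W, 7 for Concept 1 — Concept 1 by 7–2.
Model W vs Model S2: Model W is ranked higher on 4+2 = 6 ballots, Model S2 on 3. Model W wins 6–3.
Model W vs Aero: Model W preferred on 4 ballots; Aero wins 5–4.
Concept 1 vs Model S2: 5 to 4, Concept 1.
Concept 1 vs Aero: 4 to 5, Aero.
Model S2 vs Aero: Model S2 preferred on 0 ballots; Aero wins 9–0.
Aero beats each of Model U, Model W, Concept 1, Model S2 — Aero is the Condorcet winner.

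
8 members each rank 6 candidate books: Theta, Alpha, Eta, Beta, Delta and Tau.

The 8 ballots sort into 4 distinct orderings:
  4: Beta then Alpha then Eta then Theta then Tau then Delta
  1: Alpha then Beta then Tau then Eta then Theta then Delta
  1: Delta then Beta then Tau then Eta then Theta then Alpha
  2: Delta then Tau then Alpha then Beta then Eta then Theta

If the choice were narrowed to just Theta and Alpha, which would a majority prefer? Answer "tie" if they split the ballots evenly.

Ballots ranking Theta above Alpha: 1.
Ballots ranking Alpha above Theta: 8 − 1 = 7.
Alpha wins the head-to-head 7–1.

Alpha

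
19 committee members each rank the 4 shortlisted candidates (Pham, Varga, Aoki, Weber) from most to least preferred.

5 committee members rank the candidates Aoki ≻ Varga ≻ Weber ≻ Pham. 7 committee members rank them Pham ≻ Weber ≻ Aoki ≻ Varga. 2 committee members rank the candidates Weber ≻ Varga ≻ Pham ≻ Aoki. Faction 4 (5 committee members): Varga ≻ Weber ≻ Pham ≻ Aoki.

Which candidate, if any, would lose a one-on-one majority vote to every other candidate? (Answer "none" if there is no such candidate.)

none

Head-to-head results (19 committee members):
Pham vs Varga: Varga wins 12–7.
Pham vs Aoki: 14 to 5, Pham.
Pham–Weber: Weber 12–7.
Varga vs Aoki: 2+5 = 7 for Varga, 12 for Aoki — Aoki by 12–7.
Varga–Weber: Varga 10–9.
Aoki vs Weber: Aoki is ranked higher on 5 ballots, Weber on 14. Weber wins 14–5.
Every candidate wins at least one matchup (Pham beats Aoki; Varga beats Pham; Aoki beats Varga; Weber beats Pham), so there is no Condorcet loser.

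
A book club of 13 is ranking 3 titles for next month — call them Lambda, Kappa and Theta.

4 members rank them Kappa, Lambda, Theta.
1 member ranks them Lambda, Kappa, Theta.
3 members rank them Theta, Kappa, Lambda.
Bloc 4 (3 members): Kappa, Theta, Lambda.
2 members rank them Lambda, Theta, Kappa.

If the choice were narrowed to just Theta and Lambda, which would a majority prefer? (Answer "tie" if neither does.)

Ballots ranking Theta above Lambda: 3 + 3 = 6.
Ballots ranking Lambda above Theta: 13 − 6 = 7.
Lambda wins the head-to-head 7–6.

Lambda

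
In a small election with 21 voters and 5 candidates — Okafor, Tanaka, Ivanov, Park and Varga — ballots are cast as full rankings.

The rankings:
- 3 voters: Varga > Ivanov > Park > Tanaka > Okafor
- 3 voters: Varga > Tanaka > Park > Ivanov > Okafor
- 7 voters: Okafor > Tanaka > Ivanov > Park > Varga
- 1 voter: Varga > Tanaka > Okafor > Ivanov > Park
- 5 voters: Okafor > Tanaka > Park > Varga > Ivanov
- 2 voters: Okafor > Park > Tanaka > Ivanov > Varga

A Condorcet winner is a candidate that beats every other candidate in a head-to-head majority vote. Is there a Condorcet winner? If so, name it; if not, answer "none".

Head-to-head results (21 voters):
Okafor vs Tanaka: Okafor preferred on 7+5+2 = 14 ballots; Okafor wins 14–7.
Okafor vs Ivanov: 15 to 6, Okafor.
Okafor vs Park: Okafor preferred on 7+1+5+2 = 15 ballots; Okafor wins 15–6.
Okafor vs Varga: Okafor preferred on 7+5+2 = 14 ballots; Okafor wins 14–7.
Tanaka vs Ivanov: Tanaka is ranked higher on 3+7+1+5+2 = 18 ballots, Ivanov on 3. Tanaka wins 18–3.
Tanaka vs Park: Tanaka is ranked higher on 3+7+1+5 = 16 ballots, Park on 5. Tanaka wins 16–5.
Tanaka vs Varga: 7+5+2 = 14 for Tanaka, 7 for Varga — Tanaka by 14–7.
Ivanov vs Park: 3+7+1 = 11 for Ivanov, 10 for Park — Ivanov by 11–10.
Ivanov vs Varga: 9 to 12, Varga.
Park vs Varga: Park is ranked higher on 7+5+2 = 14 ballots, Varga on 7. Park wins 14–7.
Okafor wins every pairwise contest, so Okafor is the Condorcet winner.

Okafor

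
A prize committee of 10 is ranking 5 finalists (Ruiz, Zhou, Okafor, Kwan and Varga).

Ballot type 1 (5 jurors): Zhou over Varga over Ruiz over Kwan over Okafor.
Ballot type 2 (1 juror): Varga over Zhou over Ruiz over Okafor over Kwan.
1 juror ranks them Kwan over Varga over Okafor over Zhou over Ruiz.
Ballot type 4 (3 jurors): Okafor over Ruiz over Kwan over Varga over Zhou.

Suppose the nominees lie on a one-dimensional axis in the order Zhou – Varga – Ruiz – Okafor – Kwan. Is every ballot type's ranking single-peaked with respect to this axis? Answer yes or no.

Axis positions: Zhou=1, Varga=2, Ruiz=3, Okafor=4, Kwan=5.
Ballot type 1: ranking walks positions 1-2-3-5-4; Kwan is ranked above Okafor even though Okafor lies between Kwan and the peak Zhou on the axis — preferences dip and rise again. Not single-peaked.
Ballot type 2 (peak Varga at position 2): ranking walks positions 2-1-3-4-5, expanding outward from the peak — single-peaked.
Ballot type 3: ranking walks positions 5-2-4-1-3; Varga is ranked above Okafor even though Okafor lies between Varga and the peak Kwan on the axis — preferences dip and rise again. Not single-peaked.
Ballot type 4 (peak Okafor at position 4): ranking walks positions 4-3-5-2-1, expanding outward from the peak — single-peaked.
Ballot type 1 violates single-peakedness, so the profile is not single-peaked on this axis.

no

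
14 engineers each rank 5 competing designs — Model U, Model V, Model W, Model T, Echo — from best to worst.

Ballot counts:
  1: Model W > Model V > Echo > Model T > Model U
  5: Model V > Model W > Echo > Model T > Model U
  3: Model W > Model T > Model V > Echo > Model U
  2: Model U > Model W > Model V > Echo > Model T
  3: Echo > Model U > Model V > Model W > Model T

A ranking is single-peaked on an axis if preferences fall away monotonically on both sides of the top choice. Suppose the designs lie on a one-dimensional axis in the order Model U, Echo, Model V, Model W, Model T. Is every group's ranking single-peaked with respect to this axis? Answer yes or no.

Axis positions: Model U=1, Echo=2, Model V=3, Model W=4, Model T=5.
Group 1 (peak Model W at position 4): ranking walks positions 4-3-2-5-1, expanding outward from the peak — single-peaked.
Group 2 (peak Model V at position 3): ranking walks positions 3-4-2-5-1, expanding outward from the peak — single-peaked.
Group 3 (peak Model W at position 4): ranking walks positions 4-5-3-2-1, expanding outward from the peak — single-peaked.
Group 4: ranking walks positions 1-4-3-2-5; Model W is ranked above Echo even though Echo lies between Model W and the peak Model U on the axis — preferences dip and rise again. Not single-peaked.
Group 5 (peak Echo at position 2): ranking walks positions 2-1-3-4-5, expanding outward from the peak — single-peaked.
Group 4 violates single-peakedness, so the profile is not single-peaked on this axis.

no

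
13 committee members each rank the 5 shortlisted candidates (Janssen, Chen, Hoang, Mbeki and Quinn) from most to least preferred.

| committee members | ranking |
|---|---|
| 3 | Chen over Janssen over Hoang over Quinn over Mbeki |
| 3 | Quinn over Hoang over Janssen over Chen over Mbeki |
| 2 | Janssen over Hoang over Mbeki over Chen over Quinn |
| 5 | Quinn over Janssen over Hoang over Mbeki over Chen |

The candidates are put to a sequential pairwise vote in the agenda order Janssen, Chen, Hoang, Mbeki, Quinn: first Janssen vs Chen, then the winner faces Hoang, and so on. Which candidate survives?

Quinn

Round 1: Janssen vs Chen — 10–3, Janssen advances.
Round 2: Janssen vs Hoang — 10–3, Janssen advances.
Round 3: Janssen vs Mbeki — 13–0, Janssen advances.
Round 4: Janssen vs Quinn — 5–8, Quinn advances.
Quinn survives the agenda.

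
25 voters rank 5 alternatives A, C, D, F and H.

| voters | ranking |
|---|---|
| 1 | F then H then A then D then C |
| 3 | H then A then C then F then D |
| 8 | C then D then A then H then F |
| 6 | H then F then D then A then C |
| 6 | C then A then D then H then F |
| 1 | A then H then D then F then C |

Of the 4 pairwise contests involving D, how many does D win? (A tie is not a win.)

3

D against each rival (25 voters):
D vs A: D wins 14–11.
D vs C: D preferred on 1+6+1 = 8 ballots; C wins 17–8.
D vs F: D wins 15–10.
D vs H: D preferred on 8+6 = 14 ballots; D wins 14–11.
D beats A, F, H; loses to C — 3 pairwise wins.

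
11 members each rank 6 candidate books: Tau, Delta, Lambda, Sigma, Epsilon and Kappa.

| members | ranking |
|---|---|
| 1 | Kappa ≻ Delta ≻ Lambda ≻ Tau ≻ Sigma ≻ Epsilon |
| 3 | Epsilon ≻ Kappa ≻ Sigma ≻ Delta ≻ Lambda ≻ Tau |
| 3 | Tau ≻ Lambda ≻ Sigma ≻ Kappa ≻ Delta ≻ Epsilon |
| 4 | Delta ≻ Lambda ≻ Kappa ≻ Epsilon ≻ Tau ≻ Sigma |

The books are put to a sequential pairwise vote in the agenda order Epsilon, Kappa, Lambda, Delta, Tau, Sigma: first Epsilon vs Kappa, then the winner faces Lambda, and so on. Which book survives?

Sigma

Round 1: Epsilon vs Kappa — 3–8, Kappa advances.
Round 2: Kappa vs Lambda — 4–7, Lambda advances.
Round 3: Lambda vs Delta — 3–8, Delta advances.
Round 4: Delta vs Tau — 8–3, Delta advances.
Round 5: Delta vs Sigma — 5–6, Sigma advances.
The agenda winner is Sigma.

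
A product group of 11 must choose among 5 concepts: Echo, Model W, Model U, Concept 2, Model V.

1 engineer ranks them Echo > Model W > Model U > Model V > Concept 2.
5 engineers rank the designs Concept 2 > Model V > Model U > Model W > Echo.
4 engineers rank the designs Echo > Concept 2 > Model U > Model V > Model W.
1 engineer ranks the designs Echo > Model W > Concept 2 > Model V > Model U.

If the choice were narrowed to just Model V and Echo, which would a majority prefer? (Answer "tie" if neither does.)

Ballots ranking Model V above Echo: 5.
Ballots ranking Echo above Model V: 11 − 5 = 6.
Echo wins the head-to-head 6–5.

Echo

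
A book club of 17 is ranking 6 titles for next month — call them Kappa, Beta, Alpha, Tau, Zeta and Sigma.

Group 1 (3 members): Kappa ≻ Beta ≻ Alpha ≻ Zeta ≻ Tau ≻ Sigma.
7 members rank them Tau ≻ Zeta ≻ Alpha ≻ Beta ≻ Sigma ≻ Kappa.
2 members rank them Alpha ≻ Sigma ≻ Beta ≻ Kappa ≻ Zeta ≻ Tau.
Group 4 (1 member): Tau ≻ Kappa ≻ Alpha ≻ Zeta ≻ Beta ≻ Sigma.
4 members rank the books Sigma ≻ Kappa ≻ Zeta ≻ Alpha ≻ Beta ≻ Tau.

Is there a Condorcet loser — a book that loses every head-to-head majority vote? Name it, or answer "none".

none

Head-to-head results (17 members):
Kappa vs Beta: Beta wins 9–8.
Kappa vs Alpha: Alpha, 9–8.
Kappa vs Tau: Kappa, 9–8.
Kappa vs Zeta: Kappa preferred on 3+2+1+4 = 10 ballots; Kappa wins 10–7.
Kappa vs Sigma: Kappa is ranked higher on 3+1 = 4 ballots, Sigma on 13. Sigma wins 13–4.
Beta vs Alpha: 3 to 14, Alpha.
Beta vs Tau: Beta, 9–8.
Beta–Zeta: Zeta 12–5.
Beta vs Sigma: Beta wins 11–6.
Alpha vs Tau: Alpha, 9–8.
Alpha–Zeta: Zeta 11–6.
Alpha vs Sigma: 13 to 4, Alpha.
Tau vs Zeta: Zeta wins 9–8.
Tau vs Sigma: 3+7+1 = 11 for Tau, 6 for Sigma — Tau by 11–6.
Zeta vs Sigma: Zeta is ranked higher on 3+7+1 = 11 ballots, Sigma on 6. Zeta wins 11–6.
Every book wins at least one matchup (Kappa beats Tau; Beta beats Kappa; Alpha beats Kappa; Tau beats Sigma; Zeta beats Beta; Sigma beats Kappa), so there is no Condorcet loser.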